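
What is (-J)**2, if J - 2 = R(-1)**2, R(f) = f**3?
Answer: 9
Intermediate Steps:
J = 3 (J = 2 + ((-1)**3)**2 = 2 + (-1)**2 = 2 + 1 = 3)
(-J)**2 = (-1*3)**2 = (-3)**2 = 9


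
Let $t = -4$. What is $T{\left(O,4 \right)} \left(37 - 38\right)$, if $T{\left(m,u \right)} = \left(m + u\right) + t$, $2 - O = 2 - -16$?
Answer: $16$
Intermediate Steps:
$O = -16$ ($O = 2 - \left(2 - -16\right) = 2 - \left(2 + 16\right) = 2 - 18 = -16$)
$T{\left(m,u \right)} = -4 + m + u$ ($T{\left(m,u \right)} = \left(m + u\right) - 4 = -4 + m + u$)
$T{\left(O,4 \right)} \left(37 - 38\right) = \left(-4 - 16 + 4\right) \left(37 - 38\right) = \left(-16\right) \left(-1\right) = 16$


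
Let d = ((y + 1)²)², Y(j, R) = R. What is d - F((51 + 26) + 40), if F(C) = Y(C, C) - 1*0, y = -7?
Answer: 1179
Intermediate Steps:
F(C) = C (F(C) = C - 1*0 = C + 0 = C)
d = 1296 (d = ((-7 + 1)²)² = ((-6)²)² = 36² = 1296)
d - F((51 + 26) + 40) = 1296 - ((51 + 26) + 40) = 1296 - (77 + 40) = 1296 - 1*117 = 1296 - 117 = 1179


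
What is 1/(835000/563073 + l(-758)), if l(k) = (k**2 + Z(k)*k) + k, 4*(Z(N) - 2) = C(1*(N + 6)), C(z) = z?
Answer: 563073/402482036962 ≈ 1.3990e-6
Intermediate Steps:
Z(N) = 7/2 + N/4 (Z(N) = 2 + (1*(N + 6))/4 = 2 + (1*(6 + N))/4 = 2 + (6 + N)/4 = 2 + (3/2 + N/4) = 7/2 + N/4)
l(k) = k + k**2 + k*(7/2 + k/4) (l(k) = (k**2 + (7/2 + k/4)*k) + k = (k**2 + k*(7/2 + k/4)) + k = k + k**2 + k*(7/2 + k/4))
1/(835000/563073 + l(-758)) = 1/(835000/563073 + (1/4)*(-758)*(18 + 5*(-758))) = 1/(835000*(1/563073) + (1/4)*(-758)*(18 - 3790)) = 1/(835000/563073 + (1/4)*(-758)*(-3772)) = 1/(835000/563073 + 714794) = 1/(402482036962/563073) = 563073/402482036962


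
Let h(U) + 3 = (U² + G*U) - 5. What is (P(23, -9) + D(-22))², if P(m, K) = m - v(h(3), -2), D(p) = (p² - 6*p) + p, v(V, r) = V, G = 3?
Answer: 368449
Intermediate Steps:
h(U) = -8 + U² + 3*U (h(U) = -3 + ((U² + 3*U) - 5) = -3 + (-5 + U² + 3*U) = -8 + U² + 3*U)
D(p) = p² - 5*p
P(m, K) = -10 + m (P(m, K) = m - (-8 + 3² + 3*3) = m - (-8 + 9 + 9) = m - 1*10 = m - 10 = -10 + m)
(P(23, -9) + D(-22))² = ((-10 + 23) - 22*(-5 - 22))² = (13 - 22*(-27))² = (13 + 594)² = 607² = 368449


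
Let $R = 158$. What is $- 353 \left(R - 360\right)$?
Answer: $71306$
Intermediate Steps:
$- 353 \left(R - 360\right) = - 353 \left(158 - 360\right) = \left(-353\right) \left(-202\right) = 71306$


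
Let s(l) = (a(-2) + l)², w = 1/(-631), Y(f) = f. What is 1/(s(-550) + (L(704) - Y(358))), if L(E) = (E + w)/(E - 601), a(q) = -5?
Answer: 64993/19996645554 ≈ 3.2502e-6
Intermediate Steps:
w = -1/631 ≈ -0.0015848
L(E) = (-1/631 + E)/(-601 + E) (L(E) = (E - 1/631)/(E - 601) = (-1/631 + E)/(-601 + E))
s(l) = (-5 + l)²
1/(s(-550) + (L(704) - Y(358))) = 1/((-5 - 550)² + ((-1/631 + 704)/(-601 + 704) - 1*358)) = 1/((-555)² + ((444223/631)/103 - 358)) = 1/(308025 + ((1/103)*(444223/631) - 358)) = 1/(308025 + (444223/64993 - 358)) = 1/(308025 - 22823271/64993) = 1/(19996645554/64993) = 64993/19996645554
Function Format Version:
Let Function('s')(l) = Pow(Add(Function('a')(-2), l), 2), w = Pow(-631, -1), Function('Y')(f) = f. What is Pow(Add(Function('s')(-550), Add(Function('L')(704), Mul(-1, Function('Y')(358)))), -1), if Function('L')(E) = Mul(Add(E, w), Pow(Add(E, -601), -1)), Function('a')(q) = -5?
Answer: Rational(64993, 19996645554) ≈ 3.2502e-6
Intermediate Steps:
w = Rational(-1, 631) ≈ -0.0015848
Function('L')(E) = Mul(Pow(Add(-601, E), -1), Add(Rational(-1, 631), E)) (Function('L')(E) = Mul(Add(E, Rational(-1, 631)), Pow(Add(E, -601), -1)) = Mul(Add(Rational(-1, 631), E), Pow(Add(-601, E), -1)) = Mul(Pow(Add(-601, E), -1), Add(Rational(-1, 631), E)))
Function('s')(l) = Pow(Add(-5, l), 2)
Pow(Add(Function('s')(-550), Add(Function('L')(704), Mul(-1, Function('Y')(358)))), -1) = Pow(Add(Pow(Add(-5, -550), 2), Add(Mul(Pow(Add(-601, 704), -1), Add(Rational(-1, 631), 704)), Mul(-1, 358))), -1) = Pow(Add(Pow(-555, 2), Add(Mul(Pow(103, -1), Rational(444223, 631)), -358)), -1) = Pow(Add(308025, Add(Mul(Rational(1, 103), Rational(444223, 631)), -358)), -1) = Pow(Add(308025, Add(Rational(444223, 64993), -358)), -1) = Pow(Add(308025, Rational(-22823271, 64993)), -1) = Pow(Rational(19996645554, 64993), -1) = Rational(64993, 19996645554)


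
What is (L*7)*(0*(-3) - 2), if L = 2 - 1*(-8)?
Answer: -140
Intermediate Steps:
L = 10 (L = 2 + 8 = 10)
(L*7)*(0*(-3) - 2) = (10*7)*(0*(-3) - 2) = 70*(0 - 2) = 70*(-2) = -140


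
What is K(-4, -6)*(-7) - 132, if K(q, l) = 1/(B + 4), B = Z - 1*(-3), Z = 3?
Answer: -1327/10 ≈ -132.70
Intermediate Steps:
B = 6 (B = 3 - 1*(-3) = 3 + 3 = 6)
K(q, l) = ⅒ (K(q, l) = 1/(6 + 4) = 1/10 = ⅒)
K(-4, -6)*(-7) - 132 = (⅒)*(-7) - 132 = -7/10 - 132 = -1327/10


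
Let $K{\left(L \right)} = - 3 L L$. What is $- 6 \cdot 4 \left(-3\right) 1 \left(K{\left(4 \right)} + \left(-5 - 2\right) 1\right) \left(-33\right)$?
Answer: $130680$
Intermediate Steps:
$K{\left(L \right)} = - 3 L^{2}$
$- 6 \cdot 4 \left(-3\right) 1 \left(K{\left(4 \right)} + \left(-5 - 2\right) 1\right) \left(-33\right) = - 6 \cdot 4 \left(-3\right) 1 \left(- 3 \cdot 4^{2} + \left(-5 - 2\right) 1\right) \left(-33\right) = - 6 \left(-12\right) 1 \left(\left(-3\right) 16 - 7\right) \left(-33\right) = - 6 \left(- 12 \left(-48 - 7\right)\right) \left(-33\right) = - 6 \left(\left(-12\right) \left(-55\right)\right) \left(-33\right) = \left(-6\right) 660 \left(-33\right) = \left(-3960\right) \left(-33\right) = 130680$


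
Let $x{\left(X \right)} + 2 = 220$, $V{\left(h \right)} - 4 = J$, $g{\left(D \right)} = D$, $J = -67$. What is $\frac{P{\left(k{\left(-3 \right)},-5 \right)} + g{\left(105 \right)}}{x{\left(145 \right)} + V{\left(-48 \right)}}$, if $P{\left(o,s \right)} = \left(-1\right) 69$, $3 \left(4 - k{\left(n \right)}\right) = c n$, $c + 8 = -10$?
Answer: $\frac{36}{155} \approx 0.23226$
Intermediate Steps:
$c = -18$ ($c = -8 - 10 = -18$)
$k{\left(n \right)} = 4 + 6 n$ ($k{\left(n \right)} = 4 - \frac{\left(-18\right) n}{3} = 4 + 6 n$)
$P{\left(o,s \right)} = -69$
$V{\left(h \right)} = -63$ ($V{\left(h \right)} = 4 - 67 = -63$)
$x{\left(X \right)} = 218$ ($x{\left(X \right)} = -2 + 220 = 218$)
$\frac{P{\left(k{\left(-3 \right)},-5 \right)} + g{\left(105 \right)}}{x{\left(145 \right)} + V{\left(-48 \right)}} = \frac{-69 + 105}{218 - 63} = \frac{36}{155}$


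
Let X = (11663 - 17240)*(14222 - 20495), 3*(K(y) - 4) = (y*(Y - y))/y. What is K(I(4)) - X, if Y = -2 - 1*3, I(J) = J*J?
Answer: -34984524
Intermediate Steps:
I(J) = J²
Y = -5 (Y = -2 - 3 = -5)
K(y) = 7/3 - y/3 (K(y) = 4 + ((y*(-5 - y))/y)/3 = 4 + (-5 - y)/3 = 4 + (-5/3 - y/3) = 7/3 - y/3)
X = 34984521 (X = -5577*(-6273) = 34984521)
K(I(4)) - X = (7/3 - ⅓*4²) - 1*34984521 = (7/3 - ⅓*16) - 34984521 = (7/3 - 16/3) - 34984521 = -3 - 34984521 = -34984524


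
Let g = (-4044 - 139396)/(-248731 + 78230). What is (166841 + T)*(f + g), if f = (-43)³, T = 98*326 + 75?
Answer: -2695776434211888/170501 ≈ -1.5811e+10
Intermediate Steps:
T = 32023 (T = 31948 + 75 = 32023)
f = -79507
g = 143440/170501 (g = -143440/(-170501) = -143440*(-1/170501) = 143440/170501 ≈ 0.84129)
(166841 + T)*(f + g) = (166841 + 32023)*(-79507 + 143440/170501) = 198864*(-13555879567/170501) = -2695776434211888/170501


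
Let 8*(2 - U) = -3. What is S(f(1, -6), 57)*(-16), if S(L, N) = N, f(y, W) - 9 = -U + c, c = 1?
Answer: -912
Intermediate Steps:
U = 19/8 (U = 2 - ⅛*(-3) = 2 + 3/8 = 19/8 ≈ 2.3750)
f(y, W) = 61/8 (f(y, W) = 9 + (-1*19/8 + 1) = 9 + (-19/8 + 1) = 9 - 11/8 = 61/8)
S(f(1, -6), 57)*(-16) = 57*(-16) = -912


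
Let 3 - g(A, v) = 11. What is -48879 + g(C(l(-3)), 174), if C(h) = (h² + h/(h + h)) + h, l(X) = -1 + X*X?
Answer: -48887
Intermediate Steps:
l(X) = -1 + X²
C(h) = ½ + h + h² (C(h) = (h² + h/((2*h))) + h = (h² + (1/(2*h))*h) + h = (h² + ½) + h = (½ + h²) + h = ½ + h + h²)
g(A, v) = -8 (g(A, v) = 3 - 1*11 = 3 - 11 = -8)
-48879 + g(C(l(-3)), 174) = -48879 - 8 = -48887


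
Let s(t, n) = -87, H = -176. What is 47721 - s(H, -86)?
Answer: 47808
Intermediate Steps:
47721 - s(H, -86) = 47721 - 1*(-87) = 47721 + 87 = 47808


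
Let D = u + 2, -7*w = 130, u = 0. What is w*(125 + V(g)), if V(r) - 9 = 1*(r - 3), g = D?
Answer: -2470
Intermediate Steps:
w = -130/7 (w = -⅐*130 = -130/7 ≈ -18.571)
D = 2 (D = 0 + 2 = 2)
g = 2
V(r) = 6 + r (V(r) = 9 + 1*(r - 3) = 9 + 1*(-3 + r) = 9 + (-3 + r) = 6 + r)
w*(125 + V(g)) = -130*(125 + (6 + 2))/7 = -130*(125 + 8)/7 = -130/7*133 = -2470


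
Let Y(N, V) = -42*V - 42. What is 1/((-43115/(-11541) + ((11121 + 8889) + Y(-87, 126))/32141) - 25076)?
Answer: -370939281/9300118275425 ≈ -3.9885e-5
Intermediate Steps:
Y(N, V) = -42 - 42*V
1/((-43115/(-11541) + ((11121 + 8889) + Y(-87, 126))/32141) - 25076) = 1/((-43115/(-11541) + ((11121 + 8889) + (-42 - 42*126))/32141) - 25076) = 1/((-43115*(-1/11541) + (20010 + (-42 - 5292))*(1/32141)) - 25076) = 1/((43115/11541 + (20010 - 5334)*(1/32141)) - 25076) = 1/((43115/11541 + 14676*(1/32141)) - 25076) = 1/((43115/11541 + 14676/32141) - 25076) = 1/(1555134931/370939281 - 25076) = 1/(-9300118275425/370939281) = -370939281/9300118275425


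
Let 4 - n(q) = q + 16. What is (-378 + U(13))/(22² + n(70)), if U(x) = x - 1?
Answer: -61/67 ≈ -0.91045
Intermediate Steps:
n(q) = -12 - q (n(q) = 4 - (q + 16) = 4 - (16 + q) = 4 + (-16 - q) = -12 - q)
U(x) = -1 + x
(-378 + U(13))/(22² + n(70)) = (-378 + (-1 + 13))/(22² + (-12 - 1*70)) = (-378 + 12)/(484 + (-12 - 70)) = -366/(484 - 82) = -366/402 = -366*1/402 = -61/67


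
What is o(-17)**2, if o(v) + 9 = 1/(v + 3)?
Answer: 16129/196 ≈ 82.291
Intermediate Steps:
o(v) = -9 + 1/(3 + v) (o(v) = -9 + 1/(v + 3) = -9 + 1/(3 + v))
o(-17)**2 = ((-26 - 9*(-17))/(3 - 17))**2 = ((-26 + 153)/(-14))**2 = (-1/14*127)**2 = (-127/14)**2 = 16129/196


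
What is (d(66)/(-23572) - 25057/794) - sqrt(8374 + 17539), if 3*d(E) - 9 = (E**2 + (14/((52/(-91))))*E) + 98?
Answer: -221773817/7018563 - sqrt(25913) ≈ -192.57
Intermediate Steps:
d(E) = 107/3 - 49*E/6 + E**2/3 (d(E) = 3 + ((E**2 + (14/((52/(-91))))*E) + 98)/3 = 3 + ((E**2 + (14/((52*(-1/91))))*E) + 98)/3 = 3 + ((E**2 + (14/(-4/7))*E) + 98)/3 = 3 + ((E**2 + (14*(-7/4))*E) + 98)/3 = 3 + ((E**2 - 49*E/2) + 98)/3 = 3 + (98 + E**2 - 49*E/2)/3 = 3 + (98/3 - 49*E/6 + E**2/3) = 107/3 - 49*E/6 + E**2/3)
(d(66)/(-23572) - 25057/794) - sqrt(8374 + 17539) = ((107/3 - 49/6*66 + (1/3)*66**2)/(-23572) - 25057/794) - sqrt(8374 + 17539) = ((107/3 - 539 + (1/3)*4356)*(-1/23572) - 25057*1/794) - sqrt(25913) = ((107/3 - 539 + 1452)*(-1/23572) - 25057/794) - sqrt(25913) = ((2846/3)*(-1/23572) - 25057/794) - sqrt(25913) = (-1423/35358 - 25057/794) - sqrt(25913) = -221773817/7018563 - sqrt(25913)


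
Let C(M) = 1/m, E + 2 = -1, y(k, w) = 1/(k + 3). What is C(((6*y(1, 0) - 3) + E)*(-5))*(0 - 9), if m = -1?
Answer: 9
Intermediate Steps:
y(k, w) = 1/(3 + k)
E = -3 (E = -2 - 1 = -3)
C(M) = -1 (C(M) = 1/(-1) = -1)
C(((6*y(1, 0) - 3) + E)*(-5))*(0 - 9) = -(0 - 9) = -1*(-9) = 9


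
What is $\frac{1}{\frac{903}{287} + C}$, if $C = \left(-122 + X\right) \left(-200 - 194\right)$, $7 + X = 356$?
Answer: $- \frac{41}{3666829} \approx -1.1181 \cdot 10^{-5}$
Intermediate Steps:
$X = 349$ ($X = -7 + 356 = 349$)
$C = -89438$ ($C = \left(-122 + 349\right) \left(-200 - 194\right) = 227 \left(-394\right) = -89438$)
$\frac{1}{\frac{903}{287} + C} = \frac{1}{\frac{903}{287} - 89438} = \frac{1}{903 \cdot \frac{1}{287} - 89438} = \frac{1}{\frac{129}{41} - 89438} = \frac{1}{- \frac{3666829}{41}} = - \frac{41}{3666829}$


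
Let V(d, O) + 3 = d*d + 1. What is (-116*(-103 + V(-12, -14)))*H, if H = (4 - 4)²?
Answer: 0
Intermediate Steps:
V(d, O) = -2 + d² (V(d, O) = -3 + (d*d + 1) = -3 + (d² + 1) = -3 + (1 + d²) = -2 + d²)
H = 0 (H = 0² = 0)
(-116*(-103 + V(-12, -14)))*H = -116*(-103 + (-2 + (-12)²))*0 = -116*(-103 + (-2 + 144))*0 = -116*(-103 + 142)*0 = -116*39*0 = -4524*0 = 0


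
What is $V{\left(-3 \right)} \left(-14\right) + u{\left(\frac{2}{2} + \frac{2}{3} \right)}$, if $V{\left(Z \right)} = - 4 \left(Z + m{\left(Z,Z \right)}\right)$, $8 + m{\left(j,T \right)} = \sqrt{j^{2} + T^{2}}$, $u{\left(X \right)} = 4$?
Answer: $-612 + 168 \sqrt{2} \approx -374.41$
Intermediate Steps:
$m{\left(j,T \right)} = -8 + \sqrt{T^{2} + j^{2}}$ ($m{\left(j,T \right)} = -8 + \sqrt{j^{2} + T^{2}} = -8 + \sqrt{T^{2} + j^{2}}$)
$V{\left(Z \right)} = 32 - 4 Z - 4 \sqrt{2} \sqrt{Z^{2}}$ ($V{\left(Z \right)} = - 4 \left(Z + \left(-8 + \sqrt{Z^{2} + Z^{2}}\right)\right) = - 4 \left(Z + \left(-8 + \sqrt{2 Z^{2}}\right)\right) = - 4 \left(Z + \left(-8 + \sqrt{2} \sqrt{Z^{2}}\right)\right) = - 4 \left(-8 + Z + \sqrt{2} \sqrt{Z^{2}}\right) = 32 - 4 Z - 4 \sqrt{2} \sqrt{Z^{2}}$)
$V{\left(-3 \right)} \left(-14\right) + u{\left(\frac{2}{2} + \frac{2}{3} \right)} = \left(32 - -12 - 4 \sqrt{2} \sqrt{\left(-3\right)^{2}}\right) \left(-14\right) + 4 = \left(32 + 12 - 4 \sqrt{2} \sqrt{9}\right) \left(-14\right) + 4 = \left(32 + 12 - 4 \sqrt{2} \cdot 3\right) \left(-14\right) + 4 = \left(32 + 12 - 12 \sqrt{2}\right) \left(-14\right) + 4 = \left(44 - 12 \sqrt{2}\right) \left(-14\right) + 4 = \left(-616 + 168 \sqrt{2}\right) + 4 = -612 + 168 \sqrt{2}$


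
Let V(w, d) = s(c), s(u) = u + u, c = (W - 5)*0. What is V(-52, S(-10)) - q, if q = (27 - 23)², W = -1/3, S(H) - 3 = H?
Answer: -16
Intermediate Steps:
S(H) = 3 + H
W = -⅓ (W = -1*⅓ = -⅓ ≈ -0.33333)
c = 0 (c = (-⅓ - 5)*0 = -16/3*0 = 0)
s(u) = 2*u
V(w, d) = 0 (V(w, d) = 2*0 = 0)
q = 16 (q = 4² = 16)
V(-52, S(-10)) - q = 0 - 1*16 = 0 - 16 = -16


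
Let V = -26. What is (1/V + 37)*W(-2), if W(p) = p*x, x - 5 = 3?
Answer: -7688/13 ≈ -591.38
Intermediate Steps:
x = 8 (x = 5 + 3 = 8)
W(p) = 8*p (W(p) = p*8 = 8*p)
(1/V + 37)*W(-2) = (1/(-26) + 37)*(8*(-2)) = (-1/26 + 37)*(-16) = (961/26)*(-16) = -7688/13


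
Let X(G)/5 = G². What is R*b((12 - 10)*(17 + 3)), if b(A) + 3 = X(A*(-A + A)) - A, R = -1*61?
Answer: 2623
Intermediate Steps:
R = -61
X(G) = 5*G²
b(A) = -3 - A (b(A) = -3 + (5*(A*(-A + A))² - A) = -3 + (5*(A*0)² - A) = -3 + (5*0² - A) = -3 + (5*0 - A) = -3 + (0 - A) = -3 - A)
R*b((12 - 10)*(17 + 3)) = -61*(-3 - (12 - 10)*(17 + 3)) = -61*(-3 - 2*20) = -61*(-3 - 1*40) = -61*(-3 - 40) = -61*(-43) = 2623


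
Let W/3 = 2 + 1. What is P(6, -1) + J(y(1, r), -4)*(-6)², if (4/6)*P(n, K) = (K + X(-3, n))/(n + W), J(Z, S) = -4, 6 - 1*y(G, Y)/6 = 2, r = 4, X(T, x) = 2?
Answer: -1439/10 ≈ -143.90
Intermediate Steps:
y(G, Y) = 24 (y(G, Y) = 36 - 6*2 = 36 - 12 = 24)
W = 9 (W = 3*(2 + 1) = 3*3 = 9)
P(n, K) = 3*(2 + K)/(2*(9 + n)) (P(n, K) = 3*((K + 2)/(n + 9))/2 = 3*((2 + K)/(9 + n))/2 = 3*(2 + K)/(2*(9 + n)))
P(6, -1) + J(y(1, r), -4)*(-6)² = 3*(2 - 1)/(2*(9 + 6)) - 4*(-6)² = (3/2)*1/15 - 4*36 = (3/2)*(1/15)*1 - 144 = ⅒ - 144 = -1439/10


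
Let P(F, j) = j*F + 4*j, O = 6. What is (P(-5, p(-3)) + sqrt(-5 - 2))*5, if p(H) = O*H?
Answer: 90 + 5*I*sqrt(7) ≈ 90.0 + 13.229*I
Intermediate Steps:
p(H) = 6*H
P(F, j) = 4*j + F*j (P(F, j) = F*j + 4*j = 4*j + F*j)
(P(-5, p(-3)) + sqrt(-5 - 2))*5 = ((6*(-3))*(4 - 5) + sqrt(-5 - 2))*5 = (-18*(-1) + sqrt(-7))*5 = (18 + I*sqrt(7))*5 = 90 + 5*I*sqrt(7)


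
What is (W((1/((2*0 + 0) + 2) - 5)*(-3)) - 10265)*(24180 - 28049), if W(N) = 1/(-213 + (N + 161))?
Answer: 3058084683/77 ≈ 3.9715e+7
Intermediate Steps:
W(N) = 1/(-52 + N) (W(N) = 1/(-213 + (161 + N)) = 1/(-52 + N))
(W((1/((2*0 + 0) + 2) - 5)*(-3)) - 10265)*(24180 - 28049) = (1/(-52 + (1/((2*0 + 0) + 2) - 5)*(-3)) - 10265)*(24180 - 28049) = (1/(-52 + (1/((0 + 0) + 2) - 5)*(-3)) - 10265)*(-3869) = (1/(-52 + (1/(0 + 2) - 5)*(-3)) - 10265)*(-3869) = (1/(-52 + (1/2 - 5)*(-3)) - 10265)*(-3869) = (1/(-52 - 9/2*(-3)) - 10265)*(-3869) = (1/(-52 + 27/2) - 10265)*(-3869) = (1/(-77/2) - 10265)*(-3869) = (-2/77 - 10265)*(-3869) = -790407/77*(-3869) = 3058084683/77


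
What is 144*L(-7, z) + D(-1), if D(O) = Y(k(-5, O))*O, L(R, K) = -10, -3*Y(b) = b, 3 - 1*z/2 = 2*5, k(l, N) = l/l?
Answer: -4319/3 ≈ -1439.7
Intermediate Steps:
k(l, N) = 1
z = -14 (z = 6 - 4*5 = 6 - 2*10 = 6 - 20 = -14)
Y(b) = -b/3
D(O) = -O/3 (D(O) = (-1/3*1)*O = -O/3)
144*L(-7, z) + D(-1) = 144*(-10) - 1/3*(-1) = -1440 + 1/3 = -4319/3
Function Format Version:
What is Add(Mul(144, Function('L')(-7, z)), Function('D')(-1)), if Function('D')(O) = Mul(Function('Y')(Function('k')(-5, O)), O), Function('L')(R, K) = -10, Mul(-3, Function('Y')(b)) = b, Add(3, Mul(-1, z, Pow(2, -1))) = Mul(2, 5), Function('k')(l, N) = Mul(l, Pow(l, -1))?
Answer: Rational(-4319, 3) ≈ -1439.7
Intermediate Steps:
Function('k')(l, N) = 1
z = -14 (z = Add(6, Mul(-2, Mul(2, 5))) = Add(6, Mul(-2, 10)) = Add(6, -20) = -14)
Function('Y')(b) = Mul(Rational(-1, 3), b)
Function('D')(O) = Mul(Rational(-1, 3), O) (Function('D')(O) = Mul(Mul(Rational(-1, 3), 1), O) = Mul(Rational(-1, 3), O))
Add(Mul(144, Function('L')(-7, z)), Function('D')(-1)) = Add(Mul(144, -10), Mul(Rational(-1, 3), -1)) = Add(-1440, Rational(1, 3)) = Rational(-4319, 3)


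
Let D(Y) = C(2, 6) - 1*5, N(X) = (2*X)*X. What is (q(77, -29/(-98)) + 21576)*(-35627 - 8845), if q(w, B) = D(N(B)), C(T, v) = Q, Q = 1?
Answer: -959349984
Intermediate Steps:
C(T, v) = 1
N(X) = 2*X²
D(Y) = -4 (D(Y) = 1 - 1*5 = 1 - 5 = -4)
q(w, B) = -4
(q(77, -29/(-98)) + 21576)*(-35627 - 8845) = (-4 + 21576)*(-35627 - 8845) = 21572*(-44472) = -959349984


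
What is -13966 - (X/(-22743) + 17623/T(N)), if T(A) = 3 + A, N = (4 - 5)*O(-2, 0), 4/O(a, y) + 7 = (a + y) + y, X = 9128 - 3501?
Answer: -13453515442/705033 ≈ -19082.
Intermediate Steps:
X = 5627
O(a, y) = 4/(-7 + a + 2*y) (O(a, y) = 4/(-7 + ((a + y) + y)) = 4/(-7 + (a + 2*y)) = 4/(-7 + a + 2*y))
N = 4/9 (N = (4 - 5)*(4/(-7 - 2 + 2*0)) = -4/(-7 - 2 + 0) = -4/(-9) = -4*(-1)/9 = -1*(-4/9) = 4/9 ≈ 0.44444)
-13966 - (X/(-22743) + 17623/T(N)) = -13966 - (5627/(-22743) + 17623/(3 + 4/9)) = -13966 - (5627*(-1/22743) + 17623/(31/9)) = -13966 - (-5627/22743 + 17623*(9/31)) = -13966 - (-5627/22743 + 158607/31) = -13966 - 1*3607024564/705033 = -13966 - 3607024564/705033 = -13453515442/705033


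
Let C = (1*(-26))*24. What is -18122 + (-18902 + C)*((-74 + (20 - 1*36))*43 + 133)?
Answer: 72950540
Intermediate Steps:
C = -624 (C = -26*24 = -624)
-18122 + (-18902 + C)*((-74 + (20 - 1*36))*43 + 133) = -18122 + (-18902 - 624)*((-74 + (20 - 1*36))*43 + 133) = -18122 - 19526*((-74 + (20 - 36))*43 + 133) = -18122 - 19526*((-74 - 16)*43 + 133) = -18122 - 19526*(-90*43 + 133) = -18122 - 19526*(-3870 + 133) = -18122 - 19526*(-3737) = -18122 + 72968662 = 72950540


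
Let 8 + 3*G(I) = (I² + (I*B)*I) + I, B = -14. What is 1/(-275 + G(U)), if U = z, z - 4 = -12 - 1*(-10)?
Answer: -3/883 ≈ -0.0033975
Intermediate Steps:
z = 2 (z = 4 + (-12 - 1*(-10)) = 4 + (-12 + 10) = 4 - 2 = 2)
U = 2
G(I) = -8/3 - 13*I²/3 + I/3 (G(I) = -8/3 + ((I² + (I*(-14))*I) + I)/3 = -8/3 + ((I² + (-14*I)*I) + I)/3 = -8/3 + ((I² - 14*I²) + I)/3 = -8/3 + (-13*I² + I)/3 = -8/3 + (I - 13*I²)/3 = -8/3 + (-13*I²/3 + I/3) = -8/3 - 13*I²/3 + I/3)
1/(-275 + G(U)) = 1/(-275 + (-8/3 - 13/3*2² + (⅓)*2)) = 1/(-275 + (-8/3 - 13/3*4 + ⅔)) = 1/(-275 + (-8/3 - 52/3 + ⅔)) = 1/(-275 - 58/3) = 1/(-883/3) = -3/883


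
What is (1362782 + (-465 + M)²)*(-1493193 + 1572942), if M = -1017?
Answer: 283835144394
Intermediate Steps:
(1362782 + (-465 + M)²)*(-1493193 + 1572942) = (1362782 + (-465 - 1017)²)*(-1493193 + 1572942) = (1362782 + (-1482)²)*79749 = (1362782 + 2196324)*79749 = 3559106*79749 = 283835144394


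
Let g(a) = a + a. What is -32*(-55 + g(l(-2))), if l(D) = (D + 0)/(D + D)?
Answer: 1728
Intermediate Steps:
l(D) = 1/2 (l(D) = D/((2*D)) = D*(1/(2*D)) = 1/2)
g(a) = 2*a
-32*(-55 + g(l(-2))) = -32*(-55 + 2*(1/2)) = -32*(-55 + 1) = -32*(-54) = 1728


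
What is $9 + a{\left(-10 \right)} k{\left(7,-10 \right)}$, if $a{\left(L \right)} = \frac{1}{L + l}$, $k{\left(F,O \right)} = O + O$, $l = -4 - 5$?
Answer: $\frac{191}{19} \approx 10.053$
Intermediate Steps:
$l = -9$ ($l = -4 - 5 = -9$)
$k{\left(F,O \right)} = 2 O$
$a{\left(L \right)} = \frac{1}{-9 + L}$ ($a{\left(L \right)} = \frac{1}{L - 9} = \frac{1}{-9 + L}$)
$9 + a{\left(-10 \right)} k{\left(7,-10 \right)} = 9 + \frac{2 \left(-10\right)}{-9 - 10} = 9 + \frac{1}{-19} \left(-20\right) = 9 - - \frac{20}{19} = 9 + \frac{20}{19} = \frac{191}{19}$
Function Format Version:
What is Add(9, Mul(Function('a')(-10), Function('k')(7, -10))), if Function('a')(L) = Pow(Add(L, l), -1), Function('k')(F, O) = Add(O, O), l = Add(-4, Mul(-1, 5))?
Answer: Rational(191, 19) ≈ 10.053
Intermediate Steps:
l = -9 (l = Add(-4, -5) = -9)
Function('k')(F, O) = Mul(2, O)
Function('a')(L) = Pow(Add(-9, L), -1) (Function('a')(L) = Pow(Add(L, -9), -1) = Pow(Add(-9, L), -1))
Add(9, Mul(Function('a')(-10), Function('k')(7, -10))) = Add(9, Mul(Pow(Add(-9, -10), -1), Mul(2, -10))) = Add(9, Mul(Pow(-19, -1), -20)) = Add(9, Mul(Rational(-1, 19), -20)) = Add(9, Rational(20, 19)) = Rational(191, 19)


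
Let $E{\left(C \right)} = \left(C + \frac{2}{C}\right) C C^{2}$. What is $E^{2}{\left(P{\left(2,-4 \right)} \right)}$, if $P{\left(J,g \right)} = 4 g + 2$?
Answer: $1506060864$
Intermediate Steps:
$P{\left(J,g \right)} = 2 + 4 g$
$E{\left(C \right)} = C^{3} \left(C + \frac{2}{C}\right)$ ($E{\left(C \right)} = C \left(C + \frac{2}{C}\right) C^{2} = C^{3} \left(C + \frac{2}{C}\right)$)
$E^{2}{\left(P{\left(2,-4 \right)} \right)} = \left(\left(2 + 4 \left(-4\right)\right)^{2} \left(2 + \left(2 + 4 \left(-4\right)\right)^{2}\right)\right)^{2} = \left(\left(2 - 16\right)^{2} \left(2 + \left(2 - 16\right)^{2}\right)\right)^{2} = \left(\left(-14\right)^{2} \left(2 + \left(-14\right)^{2}\right)\right)^{2} = \left(196 \left(2 + 196\right)\right)^{2} = \left(196 \cdot 198\right)^{2} = 38808^{2} = 1506060864$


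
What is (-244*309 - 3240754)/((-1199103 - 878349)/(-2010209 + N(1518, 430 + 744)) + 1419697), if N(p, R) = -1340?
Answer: -1334119643270/571158431621 ≈ -2.3358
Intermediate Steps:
(-244*309 - 3240754)/((-1199103 - 878349)/(-2010209 + N(1518, 430 + 744)) + 1419697) = (-244*309 - 3240754)/((-1199103 - 878349)/(-2010209 - 1340) + 1419697) = (-75396 - 3240754)/(-2077452/(-2011549) + 1419697) = -3316150/(-2077452*(-1/2011549) + 1419697) = -3316150/(2077452/2011549 + 1419697) = -3316150/2855792158105/2011549 = -3316150*2011549/2855792158105 = -1334119643270/571158431621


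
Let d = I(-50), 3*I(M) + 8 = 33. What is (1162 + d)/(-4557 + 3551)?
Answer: -3511/3018 ≈ -1.1634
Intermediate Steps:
I(M) = 25/3 (I(M) = -8/3 + (⅓)*33 = -8/3 + 11 = 25/3)
d = 25/3 ≈ 8.3333
(1162 + d)/(-4557 + 3551) = (1162 + 25/3)/(-4557 + 3551) = (3511/3)/(-1006) = (3511/3)*(-1/1006) = -3511/3018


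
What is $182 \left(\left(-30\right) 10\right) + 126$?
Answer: $-54474$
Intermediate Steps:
$182 \left(\left(-30\right) 10\right) + 126 = 182 \left(-300\right) + 126 = -54600 + 126 = -54474$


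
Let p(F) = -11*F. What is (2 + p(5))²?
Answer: 2809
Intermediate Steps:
(2 + p(5))² = (2 - 11*5)² = (2 - 55)² = (-53)² = 2809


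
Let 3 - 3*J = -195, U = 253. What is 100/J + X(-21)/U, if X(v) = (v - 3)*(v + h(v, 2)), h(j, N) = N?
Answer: 2518/759 ≈ 3.3175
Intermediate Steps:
J = 66 (J = 1 - ⅓*(-195) = 1 + 65 = 66)
X(v) = (-3 + v)*(2 + v) (X(v) = (v - 3)*(v + 2) = (-3 + v)*(2 + v))
100/J + X(-21)/U = 100/66 + (-6 + (-21)² - 1*(-21))/253 = 100*(1/66) + (-6 + 441 + 21)*(1/253) = 50/33 + 456*(1/253) = 50/33 + 456/253 = 2518/759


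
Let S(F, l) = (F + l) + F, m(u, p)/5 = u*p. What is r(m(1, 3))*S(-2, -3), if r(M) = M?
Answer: -105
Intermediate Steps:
m(u, p) = 5*p*u (m(u, p) = 5*(u*p) = 5*(p*u) = 5*p*u)
S(F, l) = l + 2*F
r(m(1, 3))*S(-2, -3) = (5*3*1)*(-3 + 2*(-2)) = 15*(-3 - 4) = 15*(-7) = -105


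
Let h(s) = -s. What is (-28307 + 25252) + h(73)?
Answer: -3128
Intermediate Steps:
(-28307 + 25252) + h(73) = (-28307 + 25252) - 1*73 = -3055 - 73 = -3128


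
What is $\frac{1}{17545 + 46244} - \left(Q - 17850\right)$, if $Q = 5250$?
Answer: $\frac{803741401}{63789} \approx 12600.0$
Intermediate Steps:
$\frac{1}{17545 + 46244} - \left(Q - 17850\right) = \frac{1}{17545 + 46244} - \left(5250 - 17850\right) = \frac{1}{63789} - \left(5250 - 17850\right) = \frac{1}{63789} - -12600 = \frac{1}{63789} + 12600 = \frac{803741401}{63789}$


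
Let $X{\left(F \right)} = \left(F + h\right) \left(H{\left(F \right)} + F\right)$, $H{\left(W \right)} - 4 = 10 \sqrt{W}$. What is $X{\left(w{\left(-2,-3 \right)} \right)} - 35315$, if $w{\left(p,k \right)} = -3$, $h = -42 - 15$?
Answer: $-35375 - 600 i \sqrt{3} \approx -35375.0 - 1039.2 i$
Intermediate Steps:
$h = -57$ ($h = -42 - 15 = -57$)
$H{\left(W \right)} = 4 + 10 \sqrt{W}$
$X{\left(F \right)} = \left(-57 + F\right) \left(4 + F + 10 \sqrt{F}\right)$ ($X{\left(F \right)} = \left(F - 57\right) \left(\left(4 + 10 \sqrt{F}\right) + F\right) = \left(-57 + F\right) \left(4 + F + 10 \sqrt{F}\right)$)
$X{\left(w{\left(-2,-3 \right)} \right)} - 35315 = \left(-228 + \left(-3\right)^{2} - 570 \sqrt{-3} - -159 + 10 \left(-3\right)^{\frac{3}{2}}\right) - 35315 = \left(-228 + 9 - 570 i \sqrt{3} + 159 + 10 \left(- 3 i \sqrt{3}\right)\right) - 35315 = \left(-228 + 9 - 570 i \sqrt{3} + 159 - 30 i \sqrt{3}\right) - 35315 = \left(-60 - 600 i \sqrt{3}\right) - 35315 = -35375 - 600 i \sqrt{3}$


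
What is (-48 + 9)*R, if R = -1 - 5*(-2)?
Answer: -351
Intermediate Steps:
R = 9 (R = -1 + 10 = 9)
(-48 + 9)*R = (-48 + 9)*9 = -39*9 = -351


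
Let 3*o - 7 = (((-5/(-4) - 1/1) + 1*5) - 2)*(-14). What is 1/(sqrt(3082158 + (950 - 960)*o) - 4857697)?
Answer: -14573091/70791651184568 - sqrt(27740577)/70791651184568 ≈ -2.0593e-7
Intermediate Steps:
o = -77/6 (o = 7/3 + ((((-5/(-4) - 1/1) + 1*5) - 2)*(-14))/3 = 7/3 + ((((-5*(-1/4) - 1*1) + 5) - 2)*(-14))/3 = 7/3 + ((((5/4 - 1) + 5) - 2)*(-14))/3 = 7/3 + (((1/4 + 5) - 2)*(-14))/3 = 7/3 + ((21/4 - 2)*(-14))/3 = 7/3 + ((13/4)*(-14))/3 = 7/3 + (1/3)*(-91/2) = 7/3 - 91/6 = -77/6 ≈ -12.833)
1/(sqrt(3082158 + (950 - 960)*o) - 4857697) = 1/(sqrt(3082158 + (950 - 960)*(-77/6)) - 4857697) = 1/(sqrt(3082158 - 10*(-77/6)) - 4857697) = 1/(sqrt(3082158 + 385/3) - 4857697) = 1/(sqrt(9246859/3) - 4857697) = 1/(sqrt(27740577)/3 - 4857697) = 1/(-4857697 + sqrt(27740577)/3)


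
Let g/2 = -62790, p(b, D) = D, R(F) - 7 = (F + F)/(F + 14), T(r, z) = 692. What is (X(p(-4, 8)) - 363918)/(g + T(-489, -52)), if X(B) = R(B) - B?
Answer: 4003101/1373768 ≈ 2.9140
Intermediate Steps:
R(F) = 7 + 2*F/(14 + F) (R(F) = 7 + (F + F)/(F + 14) = 7 + (2*F)/(14 + F) = 7 + 2*F/(14 + F))
X(B) = -B + (98 + 9*B)/(14 + B) (X(B) = (98 + 9*B)/(14 + B) - B = -B + (98 + 9*B)/(14 + B))
g = -125580 (g = 2*(-62790) = -125580)
(X(p(-4, 8)) - 363918)/(g + T(-489, -52)) = ((98 - 1*8² - 5*8)/(14 + 8) - 363918)/(-125580 + 692) = ((98 - 1*64 - 40)/22 - 363918)/(-124888) = ((98 - 64 - 40)/22 - 363918)*(-1/124888) = ((1/22)*(-6) - 363918)*(-1/124888) = (-3/11 - 363918)*(-1/124888) = -4003101/11*(-1/124888) = 4003101/1373768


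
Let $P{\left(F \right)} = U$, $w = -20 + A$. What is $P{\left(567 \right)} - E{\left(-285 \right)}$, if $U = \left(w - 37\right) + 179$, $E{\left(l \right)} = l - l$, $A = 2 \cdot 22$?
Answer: $166$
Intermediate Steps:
$A = 44$
$E{\left(l \right)} = 0$
$w = 24$ ($w = -20 + 44 = 24$)
$U = 166$ ($U = \left(24 - 37\right) + 179 = -13 + 179 = 166$)
$P{\left(F \right)} = 166$
$P{\left(567 \right)} - E{\left(-285 \right)} = 166 - 0 = 166 + 0 = 166$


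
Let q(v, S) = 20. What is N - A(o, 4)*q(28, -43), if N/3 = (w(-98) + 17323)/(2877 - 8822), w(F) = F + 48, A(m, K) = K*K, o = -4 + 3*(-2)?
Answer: -1954219/5945 ≈ -328.72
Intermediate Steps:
o = -10 (o = -4 - 6 = -10)
A(m, K) = K**2
w(F) = 48 + F
N = -51819/5945 (N = 3*(((48 - 98) + 17323)/(2877 - 8822)) = 3*((-50 + 17323)/(-5945)) = 3*(17273*(-1/5945)) = 3*(-17273/5945) = -51819/5945 ≈ -8.7164)
N - A(o, 4)*q(28, -43) = -51819/5945 - 4**2*20 = -51819/5945 - 16*20 = -51819/5945 - 1*320 = -51819/5945 - 320 = -1954219/5945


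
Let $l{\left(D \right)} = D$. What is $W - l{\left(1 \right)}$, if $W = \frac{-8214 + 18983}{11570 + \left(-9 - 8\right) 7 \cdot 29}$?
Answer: $\frac{2650}{8119} \approx 0.3264$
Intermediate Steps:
$W = \frac{10769}{8119}$ ($W = \frac{10769}{11570 + \left(-17\right) 7 \cdot 29} = \frac{10769}{11570 - 3451} = \frac{10769}{8119} \approx 1.3264$)
$W - l{\left(1 \right)} = \frac{10769}{8119} - 1 = \frac{2650}{8119}$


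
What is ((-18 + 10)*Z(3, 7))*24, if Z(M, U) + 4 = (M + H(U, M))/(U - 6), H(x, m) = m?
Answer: -384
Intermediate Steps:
Z(M, U) = -4 + 2*M/(-6 + U) (Z(M, U) = -4 + (M + M)/(U - 6) = -4 + (2*M)/(-6 + U) = -4 + 2*M/(-6 + U))
((-18 + 10)*Z(3, 7))*24 = ((-18 + 10)*(2*(12 + 3 - 2*7)/(-6 + 7)))*24 = -16*(12 + 3 - 14)/1*24 = -16*24 = -384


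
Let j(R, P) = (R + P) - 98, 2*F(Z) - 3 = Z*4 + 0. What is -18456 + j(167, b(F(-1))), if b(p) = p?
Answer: -36775/2 ≈ -18388.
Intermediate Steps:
F(Z) = 3/2 + 2*Z (F(Z) = 3/2 + (Z*4 + 0)/2 = 3/2 + (4*Z + 0)/2 = 3/2 + (4*Z)/2 = 3/2 + 2*Z)
j(R, P) = -98 + P + R (j(R, P) = (P + R) - 98 = -98 + P + R)
-18456 + j(167, b(F(-1))) = -18456 + (-98 + (3/2 + 2*(-1)) + 167) = -18456 + (-98 + (3/2 - 2) + 167) = -18456 + (-98 - ½ + 167) = -18456 + 137/2 = -36775/2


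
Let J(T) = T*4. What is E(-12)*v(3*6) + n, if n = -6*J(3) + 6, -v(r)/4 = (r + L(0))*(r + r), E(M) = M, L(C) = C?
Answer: 31038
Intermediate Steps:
v(r) = -8*r² (v(r) = -4*(r + 0)*(r + r) = -4*r*2*r = -8*r²)
J(T) = 4*T
n = -66 (n = -24*3 + 6 = -6*12 + 6 = -72 + 6 = -66)
E(-12)*v(3*6) + n = -(-96)*(3*6)² - 66 = -(-96)*18² - 66 = -(-96)*324 - 66 = -12*(-2592) - 66 = 31104 - 66 = 31038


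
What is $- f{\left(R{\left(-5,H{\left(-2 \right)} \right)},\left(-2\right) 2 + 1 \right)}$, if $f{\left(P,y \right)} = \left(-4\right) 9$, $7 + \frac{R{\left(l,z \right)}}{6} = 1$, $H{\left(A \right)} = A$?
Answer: $36$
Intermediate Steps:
$R{\left(l,z \right)} = -36$ ($R{\left(l,z \right)} = -42 + 6 \cdot 1 = -42 + 6 = -36$)
$f{\left(P,y \right)} = -36$
$- f{\left(R{\left(-5,H{\left(-2 \right)} \right)},\left(-2\right) 2 + 1 \right)} = \left(-1\right) \left(-36\right) = 36$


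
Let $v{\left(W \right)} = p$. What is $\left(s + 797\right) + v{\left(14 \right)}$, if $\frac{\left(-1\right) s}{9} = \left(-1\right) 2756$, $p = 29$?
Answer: $25630$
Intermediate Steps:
$v{\left(W \right)} = 29$
$s = 24804$ ($s = - 9 \left(\left(-1\right) 2756\right) = \left(-9\right) \left(-2756\right) = 24804$)
$\left(s + 797\right) + v{\left(14 \right)} = \left(24804 + 797\right) + 29 = 25601 + 29 = 25630$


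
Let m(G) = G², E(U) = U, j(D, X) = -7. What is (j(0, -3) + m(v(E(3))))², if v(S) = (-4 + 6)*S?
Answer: 841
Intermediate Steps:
v(S) = 2*S
(j(0, -3) + m(v(E(3))))² = (-7 + (2*3)²)² = (-7 + 6²)² = (-7 + 36)² = 29² = 841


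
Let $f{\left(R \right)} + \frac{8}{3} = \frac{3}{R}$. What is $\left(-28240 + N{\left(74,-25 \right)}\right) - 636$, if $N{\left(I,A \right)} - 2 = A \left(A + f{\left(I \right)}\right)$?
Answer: $- \frac{6256703}{222} \approx -28183.0$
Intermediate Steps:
$f{\left(R \right)} = - \frac{8}{3} + \frac{3}{R}$
$N{\left(I,A \right)} = 2 + A \left(- \frac{8}{3} + A + \frac{3}{I}\right)$ ($N{\left(I,A \right)} = 2 + A \left(A - \left(\frac{8}{3} - \frac{3}{I}\right)\right) = 2 + A \left(- \frac{8}{3} + A + \frac{3}{I}\right)$)
$\left(-28240 + N{\left(74,-25 \right)}\right) - 636 = \left(-28240 + \left(2 + \left(-25\right)^{2} - - \frac{200}{3} + 3 \left(-25\right) \frac{1}{74}\right)\right) - 636 = \left(-28240 + \left(2 + 625 + \frac{200}{3} + 3 \left(-25\right) \frac{1}{74}\right)\right) - 636 = \left(-28240 + \left(2 + 625 + \frac{200}{3} - \frac{75}{74}\right)\right) - 636 = \left(-28240 + \frac{153769}{222}\right) - 636 = - \frac{6115511}{222} - 636 = - \frac{6256703}{222}$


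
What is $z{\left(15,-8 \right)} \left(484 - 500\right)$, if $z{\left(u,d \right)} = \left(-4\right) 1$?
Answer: $64$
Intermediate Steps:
$z{\left(u,d \right)} = -4$
$z{\left(15,-8 \right)} \left(484 - 500\right) = - 4 \left(484 - 500\right) = \left(-4\right) \left(-16\right) = 64$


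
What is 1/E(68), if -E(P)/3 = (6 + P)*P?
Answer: -1/15096 ≈ -6.6243e-5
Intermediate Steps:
E(P) = -3*P*(6 + P) (E(P) = -3*(6 + P)*P = -3*P*(6 + P))
1/E(68) = 1/(-3*68*(6 + 68)) = 1/(-3*68*74) = 1/(-15096) = -1/15096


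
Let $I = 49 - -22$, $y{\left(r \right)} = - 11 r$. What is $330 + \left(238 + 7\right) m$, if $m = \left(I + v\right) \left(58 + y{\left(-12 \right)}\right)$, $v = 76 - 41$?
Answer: $4934630$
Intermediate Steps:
$I = 71$ ($I = 49 + 22 = 71$)
$v = 35$
$m = 20140$ ($m = \left(71 + 35\right) \left(58 - -132\right) = 106 \left(58 + 132\right) = 106 \cdot 190 = 20140$)
$330 + \left(238 + 7\right) m = 330 + \left(238 + 7\right) 20140 = 330 + 245 \cdot 20140 = 330 + 4934300 = 4934630$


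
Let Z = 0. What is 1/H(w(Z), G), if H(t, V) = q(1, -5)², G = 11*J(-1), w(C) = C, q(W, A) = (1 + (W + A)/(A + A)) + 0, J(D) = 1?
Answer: 25/49 ≈ 0.51020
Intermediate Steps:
q(W, A) = 1 + (A + W)/(2*A) (q(W, A) = (1 + (A + W)/((2*A))) + 0 = (1 + (A + W)*(1/(2*A))) + 0 = (1 + (A + W)/(2*A)) + 0 = 1 + (A + W)/(2*A))
G = 11 (G = 11*1 = 11)
H(t, V) = 49/25 (H(t, V) = ((½)*(1 + 3*(-5))/(-5))² = ((½)*(-⅕)*(1 - 15))² = ((½)*(-⅕)*(-14))² = (7/5)² = 49/25)
1/H(w(Z), G) = 1/(49/25) = 25/49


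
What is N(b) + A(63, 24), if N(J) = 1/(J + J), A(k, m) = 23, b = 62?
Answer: 2853/124 ≈ 23.008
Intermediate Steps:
N(J) = 1/(2*J)
N(b) + A(63, 24) = (½)/62 + 23 = (½)*(1/62) + 23 = 1/124 + 23 = 2853/124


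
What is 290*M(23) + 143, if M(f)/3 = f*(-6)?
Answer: -119917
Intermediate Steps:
M(f) = -18*f (M(f) = 3*(f*(-6)) = 3*(-6*f) = -18*f)
290*M(23) + 143 = 290*(-18*23) + 143 = 290*(-414) + 143 = -120060 + 143 = -119917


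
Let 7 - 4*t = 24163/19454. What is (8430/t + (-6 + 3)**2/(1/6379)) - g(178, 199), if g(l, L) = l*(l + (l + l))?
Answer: -712073547/22403 ≈ -31785.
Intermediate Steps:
t = 112015/77816 (t = 7/4 - 24163/(4*19454) = 7/4 - 1/4*24163/19454 = 7/4 - 24163/77816 = 112015/77816 ≈ 1.4395)
g(l, L) = 3*l**2 (g(l, L) = l*(l + 2*l) = l*(3*l) = 3*l**2)
(8430/t + (-6 + 3)**2/(1/6379)) - g(178, 199) = (8430/(112015/77816) + (-6 + 3)**2/(1/6379)) - 3*178**2 = (8430*(77816/112015) + (-3)**2/(1/6379)) - 3*31684 = (131197776/22403 + 9*6379) - 1*95052 = (131197776/22403 + 57411) - 95052 = 1417376409/22403 - 95052 = -712073547/22403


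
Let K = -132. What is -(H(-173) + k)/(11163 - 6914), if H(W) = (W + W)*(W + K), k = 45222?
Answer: -21536/607 ≈ -35.479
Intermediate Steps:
H(W) = 2*W*(-132 + W) (H(W) = (W + W)*(W - 132) = (2*W)*(-132 + W) = 2*W*(-132 + W))
-(H(-173) + k)/(11163 - 6914) = -(2*(-173)*(-132 - 173) + 45222)/(11163 - 6914) = -(2*(-173)*(-305) + 45222)/4249 = -(105530 + 45222)/4249 = -150752/4249 = -1*21536/607 = -21536/607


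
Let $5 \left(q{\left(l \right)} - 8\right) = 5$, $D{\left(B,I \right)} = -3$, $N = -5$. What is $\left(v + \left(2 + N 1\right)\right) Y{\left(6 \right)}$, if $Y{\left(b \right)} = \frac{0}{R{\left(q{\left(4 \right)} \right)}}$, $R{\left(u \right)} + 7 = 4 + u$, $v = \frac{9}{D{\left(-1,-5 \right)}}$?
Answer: $0$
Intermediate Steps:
$q{\left(l \right)} = 9$ ($q{\left(l \right)} = 8 + \frac{1}{5} \cdot 5 = 8 + 1 = 9$)
$v = -3$ ($v = \frac{9}{-3} = 9 \left(- \frac{1}{3}\right) = -3$)
$R{\left(u \right)} = -3 + u$ ($R{\left(u \right)} = -7 + \left(4 + u\right) = -3 + u$)
$Y{\left(b \right)} = 0$ ($Y{\left(b \right)} = \frac{0}{-3 + 9} = \frac{0}{6} = 0 \cdot \frac{1}{6} = 0$)
$\left(v + \left(2 + N 1\right)\right) Y{\left(6 \right)} = \left(-3 + \left(2 - 5\right)\right) 0 = \left(-3 - 3\right) 0 = \left(-6\right) 0 = 0$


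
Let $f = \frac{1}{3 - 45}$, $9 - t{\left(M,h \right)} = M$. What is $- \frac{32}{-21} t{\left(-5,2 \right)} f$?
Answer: $- \frac{32}{63} \approx -0.50794$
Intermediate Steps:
$t{\left(M,h \right)} = 9 - M$
$f = - \frac{1}{42}$ ($f = \frac{1}{-42} = - \frac{1}{42} \approx -0.02381$)
$- \frac{32}{-21} t{\left(-5,2 \right)} f = - \frac{32}{-21} \left(9 - -5\right) \left(- \frac{1}{42}\right) = \left(-32\right) \left(- \frac{1}{21}\right) \left(9 + 5\right) \left(- \frac{1}{42}\right) = \frac{32}{21} \cdot 14 \left(- \frac{1}{42}\right) = \frac{64}{3} \left(- \frac{1}{42}\right) = - \frac{32}{63}$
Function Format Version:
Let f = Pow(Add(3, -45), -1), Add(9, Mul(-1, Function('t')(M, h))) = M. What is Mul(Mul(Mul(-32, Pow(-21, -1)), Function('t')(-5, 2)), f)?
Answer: Rational(-32, 63) ≈ -0.50794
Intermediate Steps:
Function('t')(M, h) = Add(9, Mul(-1, M))
f = Rational(-1, 42) (f = Pow(-42, -1) = Rational(-1, 42) ≈ -0.023810)
Mul(Mul(Mul(-32, Pow(-21, -1)), Function('t')(-5, 2)), f) = Mul(Mul(Mul(-32, Pow(-21, -1)), Add(9, Mul(-1, -5))), Rational(-1, 42)) = Mul(Mul(Mul(-32, Rational(-1, 21)), Add(9, 5)), Rational(-1, 42)) = Mul(Mul(Rational(32, 21), 14), Rational(-1, 42)) = Mul(Rational(64, 3), Rational(-1, 42)) = Rational(-32, 63)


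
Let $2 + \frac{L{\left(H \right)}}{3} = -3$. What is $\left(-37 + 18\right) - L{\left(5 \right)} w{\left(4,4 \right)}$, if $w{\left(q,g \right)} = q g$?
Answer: $221$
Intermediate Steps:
$w{\left(q,g \right)} = g q$
$L{\left(H \right)} = -15$ ($L{\left(H \right)} = -6 + 3 \left(-3\right) = -6 - 9 = -15$)
$\left(-37 + 18\right) - L{\left(5 \right)} w{\left(4,4 \right)} = \left(-37 + 18\right) - - 15 \cdot 4 \cdot 4 = -19 - \left(-15\right) 16 = -19 - -240 = -19 + 240 = 221$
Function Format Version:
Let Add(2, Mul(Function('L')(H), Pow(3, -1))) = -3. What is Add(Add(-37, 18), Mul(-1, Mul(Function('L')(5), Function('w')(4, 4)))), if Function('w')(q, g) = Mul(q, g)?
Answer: 221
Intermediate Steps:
Function('w')(q, g) = Mul(g, q)
Function('L')(H) = -15 (Function('L')(H) = Add(-6, Mul(3, -3)) = Add(-6, -9) = -15)
Add(Add(-37, 18), Mul(-1, Mul(Function('L')(5), Function('w')(4, 4)))) = Add(Add(-37, 18), Mul(-1, Mul(-15, Mul(4, 4)))) = Add(-19, Mul(-1, Mul(-15, 16))) = Add(-19, Mul(-1, -240)) = Add(-19, 240) = 221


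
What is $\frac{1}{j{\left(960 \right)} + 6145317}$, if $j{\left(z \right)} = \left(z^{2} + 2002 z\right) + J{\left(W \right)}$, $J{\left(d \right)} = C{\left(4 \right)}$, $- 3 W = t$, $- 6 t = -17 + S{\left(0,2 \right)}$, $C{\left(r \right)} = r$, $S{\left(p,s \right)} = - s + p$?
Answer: $\frac{1}{8988841} \approx 1.1125 \cdot 10^{-7}$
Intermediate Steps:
$S{\left(p,s \right)} = p - s$
$t = \frac{19}{6}$ ($t = - \frac{-17 + \left(0 - 2\right)}{6} = - \frac{-17 - 2}{6} = \left(- \frac{1}{6}\right) \left(-19\right) = \frac{19}{6} \approx 3.1667$)
$W = - \frac{19}{18}$ ($W = \left(- \frac{1}{3}\right) \frac{19}{6} = - \frac{19}{18} \approx -1.0556$)
$J{\left(d \right)} = 4$
$j{\left(z \right)} = 4 + z^{2} + 2002 z$ ($j{\left(z \right)} = \left(z^{2} + 2002 z\right) + 4 = 4 + z^{2} + 2002 z$)
$\frac{1}{j{\left(960 \right)} + 6145317} = \frac{1}{\left(4 + 960^{2} + 2002 \cdot 960\right) + 6145317} = \frac{1}{\left(4 + 921600 + 1921920\right) + 6145317} = \frac{1}{2843524 + 6145317} = \frac{1}{8988841}$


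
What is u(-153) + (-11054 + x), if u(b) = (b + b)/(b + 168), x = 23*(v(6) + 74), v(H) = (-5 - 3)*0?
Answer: -46862/5 ≈ -9372.4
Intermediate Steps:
v(H) = 0 (v(H) = -8*0 = 0)
x = 1702 (x = 23*(0 + 74) = 23*74 = 1702)
u(b) = 2*b/(168 + b) (u(b) = (2*b)/(168 + b) = 2*b/(168 + b))
u(-153) + (-11054 + x) = 2*(-153)/(168 - 153) + (-11054 + 1702) = 2*(-153)/15 - 9352 = 2*(-153)*(1/15) - 9352 = -102/5 - 9352 = -46862/5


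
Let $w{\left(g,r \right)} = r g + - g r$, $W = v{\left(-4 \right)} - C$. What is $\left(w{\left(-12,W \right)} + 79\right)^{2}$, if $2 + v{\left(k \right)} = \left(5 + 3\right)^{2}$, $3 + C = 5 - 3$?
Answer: $6241$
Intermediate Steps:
$C = -1$ ($C = -3 + \left(5 - 3\right) = -3 + 2 = -1$)
$v{\left(k \right)} = 62$ ($v{\left(k \right)} = -2 + \left(5 + 3\right)^{2} = -2 + 8^{2} = -2 + 64 = 62$)
$W = 63$ ($W = 62 - -1 = 62 + 1 = 63$)
$w{\left(g,r \right)} = 0$ ($w{\left(g,r \right)} = g r - g r = 0$)
$\left(w{\left(-12,W \right)} + 79\right)^{2} = \left(0 + 79\right)^{2} = 79^{2} = 6241$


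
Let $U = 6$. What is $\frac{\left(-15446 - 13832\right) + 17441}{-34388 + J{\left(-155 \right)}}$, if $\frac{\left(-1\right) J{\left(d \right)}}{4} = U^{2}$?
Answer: $\frac{133}{388} \approx 0.34278$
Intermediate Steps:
$J{\left(d \right)} = -144$ ($J{\left(d \right)} = - 4 \cdot 6^{2} = \left(-4\right) 36 = -144$)
$\frac{\left(-15446 - 13832\right) + 17441}{-34388 + J{\left(-155 \right)}} = \frac{\left(-15446 - 13832\right) + 17441}{-34388 - 144} = \frac{-29278 + 17441}{-34532} = \left(-11837\right) \left(- \frac{1}{34532}\right) = \frac{133}{388}$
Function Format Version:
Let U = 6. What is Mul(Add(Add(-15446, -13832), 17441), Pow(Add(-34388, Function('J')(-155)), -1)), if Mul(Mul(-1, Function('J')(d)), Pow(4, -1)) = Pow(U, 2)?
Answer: Rational(133, 388) ≈ 0.34278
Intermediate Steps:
Function('J')(d) = -144 (Function('J')(d) = Mul(-4, Pow(6, 2)) = Mul(-4, 36) = -144)
Mul(Add(Add(-15446, -13832), 17441), Pow(Add(-34388, Function('J')(-155)), -1)) = Mul(Add(Add(-15446, -13832), 17441), Pow(Add(-34388, -144), -1)) = Mul(Add(-29278, 17441), Pow(-34532, -1)) = Mul(-11837, Rational(-1, 34532)) = Rational(133, 388)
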